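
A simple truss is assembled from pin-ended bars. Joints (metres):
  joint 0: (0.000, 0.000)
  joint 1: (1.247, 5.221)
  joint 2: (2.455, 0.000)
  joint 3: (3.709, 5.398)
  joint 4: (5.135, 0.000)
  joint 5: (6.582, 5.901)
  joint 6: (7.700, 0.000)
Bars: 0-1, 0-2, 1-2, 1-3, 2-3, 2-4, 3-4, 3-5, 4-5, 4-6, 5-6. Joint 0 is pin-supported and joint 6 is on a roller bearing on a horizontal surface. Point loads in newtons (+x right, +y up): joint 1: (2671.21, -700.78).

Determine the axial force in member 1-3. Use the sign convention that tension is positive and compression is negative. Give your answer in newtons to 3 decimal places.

N=7 nodes, M=11 members, R=3 reactions → 2N=14, M+R=14
member 0 (0-1): L=5.3679, (cx,cy)=(0.2323,0.9726)
member 1 (0-2): L=2.4550, (cx,cy)=(1.0000,0.0000)
member 2 (1-2): L=5.3589, (cx,cy)=(0.2254,-0.9743)
member 3 (1-3): L=2.4684, (cx,cy)=(0.9974,0.0717)
member 4 (2-3): L=5.5417, (cx,cy)=(0.2263,0.9741)
member 5 (2-4): L=2.6800, (cx,cy)=(1.0000,0.0000)
member 6 (3-4): L=5.5832, (cx,cy)=(0.2554,-0.9668)
member 7 (3-5): L=2.9167, (cx,cy)=(0.9850,0.1725)
member 8 (4-5): L=6.0758, (cx,cy)=(0.2382,0.9712)
member 9 (4-6): L=2.5650, (cx,cy)=(1.0000,0.0000)
member 10 (5-6): L=6.0060, (cx,cy)=(0.1861,-0.9825)
solve A·x = −loads:
  F[0-1] = +1258.3551 N (tension)
  F[0-2] = +2378.8829 N (tension)
  F[1-2] = -2115.9023 N (compression)
  F[1-3] = -1906.8287 N (compression)
  F[2-3] = +2116.3376 N (tension)
  F[2-4] = +1423.0296 N (tension)
  F[3-4] = -2149.0303 N (compression)
  F[3-5] = -887.4419 N (compression)
  F[4-5] = +2139.3081 N (tension)
  F[4-6] = +364.6543 N (tension)
  F[5-6] = -1958.9481 N (compression)
  Rx@0 = -2671.2100 N
  Ry@0 = -1223.9291 N
  Ry@6 = +1924.7091 N

-1906.829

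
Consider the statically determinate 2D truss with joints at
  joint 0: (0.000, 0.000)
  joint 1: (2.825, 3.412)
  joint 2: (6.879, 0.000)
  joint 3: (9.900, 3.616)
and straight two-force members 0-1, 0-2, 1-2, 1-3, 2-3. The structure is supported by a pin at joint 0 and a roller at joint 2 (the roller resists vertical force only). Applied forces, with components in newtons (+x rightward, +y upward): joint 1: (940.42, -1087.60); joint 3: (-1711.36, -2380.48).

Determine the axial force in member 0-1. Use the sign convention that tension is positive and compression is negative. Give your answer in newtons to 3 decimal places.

N=4 nodes, M=5 members, R=3 reactions → 2N=8, M+R=8
member 0 (0-1): L=4.4297, (cx,cy)=(0.6377,0.7703)
member 1 (0-2): L=6.8790, (cx,cy)=(1.0000,0.0000)
member 2 (1-2): L=5.2987, (cx,cy)=(0.7651,-0.6439)
member 3 (1-3): L=7.0779, (cx,cy)=(0.9996,0.0288)
member 4 (2-3): L=4.7119, (cx,cy)=(0.6411,0.7674)
solve A·x = −loads:
  F[0-1] = -37.2299 N (compression)
  F[0-2] = -747.1971 N (compression)
  F[1-2] = -1631.7499 N (compression)
  F[1-3] = +284.3864 N (tension)
  F[2-3] = -3112.6047 N (compression)
  Rx@0 = +770.9400 N
  Ry@0 = +28.6764 N
  Ry@2 = +3439.4036 N

-37.230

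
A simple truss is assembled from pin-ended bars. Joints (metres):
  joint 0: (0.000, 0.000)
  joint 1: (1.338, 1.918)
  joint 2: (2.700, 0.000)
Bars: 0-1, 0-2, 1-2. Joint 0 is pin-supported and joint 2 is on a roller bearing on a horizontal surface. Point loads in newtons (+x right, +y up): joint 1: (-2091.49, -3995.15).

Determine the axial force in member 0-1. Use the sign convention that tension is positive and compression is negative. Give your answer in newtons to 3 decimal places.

N=3 nodes, M=3 members, R=3 reactions → 2N=6, M+R=6
member 0 (0-1): L=2.3386, (cx,cy)=(0.5721,0.8202)
member 1 (0-2): L=2.7000, (cx,cy)=(1.0000,0.0000)
member 2 (1-2): L=2.3524, (cx,cy)=(0.5790,-0.8153)
solve A·x = −loads:
  F[0-1] = -4268.7833 N (compression)
  F[0-2] = +350.8579 N (tension)
  F[1-2] = -605.9889 N (compression)
  Rx@0 = +2091.4900 N
  Ry@0 = +3501.0637 N
  Ry@2 = +494.0863 N

-4268.783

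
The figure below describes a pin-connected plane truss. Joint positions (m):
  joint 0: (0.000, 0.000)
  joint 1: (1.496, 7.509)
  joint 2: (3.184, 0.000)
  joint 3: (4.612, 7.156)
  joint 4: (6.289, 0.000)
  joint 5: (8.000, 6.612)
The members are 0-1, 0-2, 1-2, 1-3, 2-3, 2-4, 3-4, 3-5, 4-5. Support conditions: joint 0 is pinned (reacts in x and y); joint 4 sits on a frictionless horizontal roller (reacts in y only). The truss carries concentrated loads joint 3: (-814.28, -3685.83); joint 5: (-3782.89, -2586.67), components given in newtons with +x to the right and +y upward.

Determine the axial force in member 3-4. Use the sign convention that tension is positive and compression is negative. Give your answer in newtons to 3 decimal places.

N=6 nodes, M=9 members, R=3 reactions → 2N=12, M+R=12
member 0 (0-1): L=7.6566, (cx,cy)=(0.1954,0.9807)
member 1 (0-2): L=3.1840, (cx,cy)=(1.0000,0.0000)
member 2 (1-2): L=7.6964, (cx,cy)=(0.2193,-0.9757)
member 3 (1-3): L=3.1359, (cx,cy)=(0.9936,-0.1126)
member 4 (2-3): L=7.2971, (cx,cy)=(0.1957,0.9807)
member 5 (2-4): L=3.1050, (cx,cy)=(1.0000,0.0000)
member 6 (3-4): L=7.3499, (cx,cy)=(0.2282,-0.9736)
member 7 (3-5): L=3.4314, (cx,cy)=(0.9874,-0.1585)
member 8 (4-5): L=6.8298, (cx,cy)=(0.2505,0.9681)
solve A·x = −loads:
  F[0-1] = -5284.6839 N (compression)
  F[0-2] = -3564.6078 N (compression)
  F[1-2] = +5574.0113 N (tension)
  F[1-3] = -2269.4988 N (compression)
  F[2-3] = -5545.5193 N (compression)
  F[2-4] = -1256.8682 N (compression)
  F[3-4] = +2030.5452 N (tension)
  F[3-5] = -3027.6151 N (compression)
  F[4-5] = -3167.6686 N (compression)
  Rx@0 = +4597.1700 N
  Ry@0 = +5182.8273 N
  Ry@4 = +1089.6727 N

2030.545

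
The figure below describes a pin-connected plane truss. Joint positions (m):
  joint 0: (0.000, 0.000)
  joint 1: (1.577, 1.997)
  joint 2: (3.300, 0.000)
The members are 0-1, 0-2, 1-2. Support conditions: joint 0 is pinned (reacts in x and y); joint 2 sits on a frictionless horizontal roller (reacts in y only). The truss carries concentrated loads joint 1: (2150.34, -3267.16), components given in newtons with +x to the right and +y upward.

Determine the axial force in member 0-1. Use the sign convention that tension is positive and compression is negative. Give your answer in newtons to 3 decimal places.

-515.508

N=3 nodes, M=3 members, R=3 reactions → 2N=6, M+R=6
member 0 (0-1): L=2.5446, (cx,cy)=(0.6197,0.7848)
member 1 (0-2): L=3.3000, (cx,cy)=(1.0000,0.0000)
member 2 (1-2): L=2.6376, (cx,cy)=(0.6533,-0.7571)
solve A·x = −loads:
  F[0-1] = -515.5082 N (compression)
  F[0-2] = +2469.8243 N (tension)
  F[1-2] = -3780.7991 N (compression)
  Rx@0 = -2150.3400 N
  Ry@0 = +404.5720 N
  Ry@2 = +2862.5880 N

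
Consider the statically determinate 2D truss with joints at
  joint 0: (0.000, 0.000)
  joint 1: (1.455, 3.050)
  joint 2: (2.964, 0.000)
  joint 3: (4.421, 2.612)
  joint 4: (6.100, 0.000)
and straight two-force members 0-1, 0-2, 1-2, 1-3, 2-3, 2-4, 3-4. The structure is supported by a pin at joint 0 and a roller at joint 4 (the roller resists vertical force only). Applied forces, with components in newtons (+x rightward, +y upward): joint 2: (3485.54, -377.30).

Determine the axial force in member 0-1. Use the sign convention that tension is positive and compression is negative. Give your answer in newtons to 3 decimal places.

-214.910

N=5 nodes, M=7 members, R=3 reactions → 2N=10, M+R=10
member 0 (0-1): L=3.3793, (cx,cy)=(0.4306,0.9026)
member 1 (0-2): L=2.9640, (cx,cy)=(1.0000,0.0000)
member 2 (1-2): L=3.4029, (cx,cy)=(0.4434,-0.8963)
member 3 (1-3): L=2.9982, (cx,cy)=(0.9893,-0.1461)
member 4 (2-3): L=2.9909, (cx,cy)=(0.4871,0.8733)
member 5 (2-4): L=3.1360, (cx,cy)=(1.0000,0.0000)
member 6 (3-4): L=3.1051, (cx,cy)=(0.5407,-0.8412)
solve A·x = −loads:
  F[0-1] = -214.9103 N (compression)
  F[0-2] = +3578.0729 N (tension)
  F[1-2] = +249.9162 N (tension)
  F[1-3] = -205.5632 N (compression)
  F[2-3] = +175.5371 N (tension)
  F[2-4] = +117.8454 N (tension)
  F[3-4] = -217.9396 N (compression)
  Rx@0 = -3485.5400 N
  Ry@0 = +193.9693 N
  Ry@4 = +183.3307 N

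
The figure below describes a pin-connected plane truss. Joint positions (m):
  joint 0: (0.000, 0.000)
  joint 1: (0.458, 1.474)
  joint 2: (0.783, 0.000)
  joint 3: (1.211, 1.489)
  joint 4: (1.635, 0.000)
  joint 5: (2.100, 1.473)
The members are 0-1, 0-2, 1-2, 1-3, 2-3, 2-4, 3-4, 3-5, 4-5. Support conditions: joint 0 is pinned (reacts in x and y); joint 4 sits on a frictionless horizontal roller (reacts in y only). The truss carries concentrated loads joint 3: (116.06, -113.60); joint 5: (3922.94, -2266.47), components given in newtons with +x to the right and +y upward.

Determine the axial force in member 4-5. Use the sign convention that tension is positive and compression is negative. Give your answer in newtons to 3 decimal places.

N=6 nodes, M=9 members, R=3 reactions → 2N=12, M+R=12
member 0 (0-1): L=1.5435, (cx,cy)=(0.2967,0.9550)
member 1 (0-2): L=0.7830, (cx,cy)=(1.0000,0.0000)
member 2 (1-2): L=1.5094, (cx,cy)=(0.2153,-0.9765)
member 3 (1-3): L=0.7531, (cx,cy)=(0.9998,0.0199)
member 4 (2-3): L=1.5493, (cx,cy)=(0.2763,0.9611)
member 5 (2-4): L=0.8520, (cx,cy)=(1.0000,0.0000)
member 6 (3-4): L=1.5482, (cx,cy)=(0.2739,-0.9618)
member 7 (3-5): L=0.8891, (cx,cy)=(0.9998,-0.0180)
member 8 (4-5): L=1.5447, (cx,cy)=(0.3010,0.9536)
solve A·x = −loads:
  F[0-1] = +4455.7481 N (tension)
  F[0-2] = +2716.8671 N (tension)
  F[1-2] = -4311.3709 N (compression)
  F[1-3] = +2250.8897 N (tension)
  F[2-3] = +4380.7234 N (tension)
  F[2-4] = +578.3588 N (tension)
  F[3-4] = -4628.6494 N (compression)
  F[3-5] = +4612.9667 N (tension)
  F[4-5] = -2289.6738 N (compression)
  Rx@0 = -4039.0000 N
  Ry@0 = -4255.0741 N
  Ry@4 = +6635.1441 N

-2289.674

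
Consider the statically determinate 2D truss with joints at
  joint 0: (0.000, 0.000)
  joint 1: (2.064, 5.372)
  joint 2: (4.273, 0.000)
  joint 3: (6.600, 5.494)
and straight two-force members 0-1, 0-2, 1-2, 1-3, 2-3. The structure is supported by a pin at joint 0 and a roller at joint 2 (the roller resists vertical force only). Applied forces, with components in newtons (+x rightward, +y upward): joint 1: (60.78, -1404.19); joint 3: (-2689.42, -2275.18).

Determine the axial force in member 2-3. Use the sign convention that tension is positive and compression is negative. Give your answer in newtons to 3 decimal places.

N=4 nodes, M=5 members, R=3 reactions → 2N=8, M+R=8
member 0 (0-1): L=5.7549, (cx,cy)=(0.3587,0.9335)
member 1 (0-2): L=4.2730, (cx,cy)=(1.0000,0.0000)
member 2 (1-2): L=5.8084, (cx,cy)=(0.3803,-0.9249)
member 3 (1-3): L=4.5376, (cx,cy)=(0.9996,0.0269)
member 4 (2-3): L=5.9665, (cx,cy)=(0.3900,0.9208)
solve A·x = −loads:
  F[0-1] = -3072.8331 N (compression)
  F[0-2] = -1526.5591 N (compression)
  F[1-2] = +1532.4048 N (tension)
  F[1-3] = -1746.2782 N (compression)
  F[2-3] = -2419.8580 N (compression)
  Rx@0 = +2628.6400 N
  Ry@0 = +2868.4005 N
  Ry@2 = +810.9695 N

-2419.858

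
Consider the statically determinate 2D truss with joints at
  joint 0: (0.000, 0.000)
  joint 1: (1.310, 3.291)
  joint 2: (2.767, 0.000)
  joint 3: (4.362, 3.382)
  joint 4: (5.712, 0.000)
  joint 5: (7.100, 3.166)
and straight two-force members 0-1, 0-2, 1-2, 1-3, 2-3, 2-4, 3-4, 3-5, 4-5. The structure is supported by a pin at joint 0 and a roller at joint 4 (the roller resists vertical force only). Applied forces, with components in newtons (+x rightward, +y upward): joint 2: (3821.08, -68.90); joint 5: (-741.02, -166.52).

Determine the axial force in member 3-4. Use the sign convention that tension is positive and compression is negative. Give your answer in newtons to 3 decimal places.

N=6 nodes, M=9 members, R=3 reactions → 2N=12, M+R=12
member 0 (0-1): L=3.5421, (cx,cy)=(0.3698,0.9291)
member 1 (0-2): L=2.7670, (cx,cy)=(1.0000,0.0000)
member 2 (1-2): L=3.5991, (cx,cy)=(0.4048,-0.9144)
member 3 (1-3): L=3.0534, (cx,cy)=(0.9996,0.0298)
member 4 (2-3): L=3.7392, (cx,cy)=(0.4266,0.9045)
member 5 (2-4): L=2.9450, (cx,cy)=(1.0000,0.0000)
member 6 (3-4): L=3.6415, (cx,cy)=(0.3707,-0.9287)
member 7 (3-5): L=2.7465, (cx,cy)=(0.9969,-0.0786)
member 8 (4-5): L=3.4569, (cx,cy)=(0.4015,0.9159)
solve A·x = −loads:
  F[0-1] = -436.7525 N (compression)
  F[0-2] = +3241.5853 N (tension)
  F[1-2] = +432.7954 N (tension)
  F[1-3] = -336.8806 N (compression)
  F[2-3] = -361.3710 N (compression)
  F[2-4] = -250.1438 N (compression)
  F[3-4] = +417.5800 N (tension)
  F[3-5] = -647.6908 N (compression)
  F[4-5] = -237.4379 N (compression)
  Rx@0 = -3080.0600 N
  Ry@0 = +405.7861 N
  Ry@4 = -170.3661 N

417.580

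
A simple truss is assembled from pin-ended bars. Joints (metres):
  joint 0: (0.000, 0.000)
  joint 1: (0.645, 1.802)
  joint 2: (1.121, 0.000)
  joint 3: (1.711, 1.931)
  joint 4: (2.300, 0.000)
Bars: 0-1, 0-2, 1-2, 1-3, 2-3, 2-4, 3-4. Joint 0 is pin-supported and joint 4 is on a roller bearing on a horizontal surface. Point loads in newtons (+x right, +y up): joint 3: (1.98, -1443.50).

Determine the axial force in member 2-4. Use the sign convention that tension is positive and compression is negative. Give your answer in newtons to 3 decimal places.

328.053

N=5 nodes, M=7 members, R=3 reactions → 2N=10, M+R=10
member 0 (0-1): L=1.9140, (cx,cy)=(0.3370,0.9415)
member 1 (0-2): L=1.1210, (cx,cy)=(1.0000,0.0000)
member 2 (1-2): L=1.8638, (cx,cy)=(0.2554,-0.9668)
member 3 (1-3): L=1.0738, (cx,cy)=(0.9928,0.1201)
member 4 (2-3): L=2.0191, (cx,cy)=(0.2922,0.9564)
member 5 (2-4): L=1.1790, (cx,cy)=(1.0000,0.0000)
member 6 (3-4): L=2.0188, (cx,cy)=(0.2918,-0.9565)
solve A·x = −loads:
  F[0-1] = -390.8626 N (compression)
  F[0-2] = +133.7000 N (tension)
  F[1-2] = +352.8555 N (tension)
  F[1-3] = -223.4546 N (compression)
  F[2-3] = -356.7231 N (compression)
  F[2-4] = +328.0528 N (tension)
  F[3-4] = -1124.4201 N (compression)
  Rx@0 = -1.9800 N
  Ry@0 = +367.9992 N
  Ry@4 = +1075.5008 N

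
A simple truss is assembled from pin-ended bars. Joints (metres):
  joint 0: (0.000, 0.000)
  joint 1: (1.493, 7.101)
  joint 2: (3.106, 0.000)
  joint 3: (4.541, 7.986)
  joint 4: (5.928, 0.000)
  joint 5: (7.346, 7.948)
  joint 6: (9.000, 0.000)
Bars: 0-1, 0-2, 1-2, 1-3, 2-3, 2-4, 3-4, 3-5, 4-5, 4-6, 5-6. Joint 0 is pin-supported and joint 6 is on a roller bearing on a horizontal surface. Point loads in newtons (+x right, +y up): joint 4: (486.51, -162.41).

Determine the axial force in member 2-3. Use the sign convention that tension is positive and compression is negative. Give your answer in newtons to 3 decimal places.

N=7 nodes, M=11 members, R=3 reactions → 2N=14, M+R=14
member 0 (0-1): L=7.2563, (cx,cy)=(0.2058,0.9786)
member 1 (0-2): L=3.1060, (cx,cy)=(1.0000,0.0000)
member 2 (1-2): L=7.2819, (cx,cy)=(0.2215,-0.9752)
member 3 (1-3): L=3.1739, (cx,cy)=(0.9603,0.2788)
member 4 (2-3): L=8.1139, (cx,cy)=(0.1769,0.9842)
member 5 (2-4): L=2.8220, (cx,cy)=(1.0000,0.0000)
member 6 (3-4): L=8.1056, (cx,cy)=(0.1711,-0.9853)
member 7 (3-5): L=2.8053, (cx,cy)=(0.9999,-0.0135)
member 8 (4-5): L=8.0735, (cx,cy)=(0.1756,0.9845)
member 9 (4-6): L=3.0720, (cx,cy)=(1.0000,0.0000)
member 10 (5-6): L=8.1183, (cx,cy)=(0.2037,-0.9790)
solve A·x = −loads:
  F[0-1] = -56.6480 N (compression)
  F[0-2] = +498.1655 N (tension)
  F[1-2] = +50.0750 N (tension)
  F[1-3] = -23.6870 N (compression)
  F[2-3] = -49.6132 N (compression)
  F[2-4] = +518.0320 N (tension)
  F[3-4] = +56.8330 N (tension)
  F[3-5] = -41.2509 N (compression)
  F[4-5] = +108.0956 N (tension)
  F[4-6] = +22.2616 N (tension)
  F[5-6] = -109.2659 N (compression)
  Rx@0 = -486.5100 N
  Ry@0 = +55.4359 N
  Ry@6 = +106.9741 N

-49.613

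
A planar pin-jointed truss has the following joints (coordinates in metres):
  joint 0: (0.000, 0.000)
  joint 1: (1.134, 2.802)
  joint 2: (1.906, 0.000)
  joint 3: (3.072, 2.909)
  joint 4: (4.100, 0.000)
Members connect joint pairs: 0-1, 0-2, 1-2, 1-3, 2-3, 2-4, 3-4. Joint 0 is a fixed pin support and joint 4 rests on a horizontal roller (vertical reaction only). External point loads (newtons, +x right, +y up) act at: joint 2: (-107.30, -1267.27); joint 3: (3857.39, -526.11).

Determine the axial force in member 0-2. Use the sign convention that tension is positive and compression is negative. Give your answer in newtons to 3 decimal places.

N=5 nodes, M=7 members, R=3 reactions → 2N=10, M+R=10
member 0 (0-1): L=3.0228, (cx,cy)=(0.3752,0.9270)
member 1 (0-2): L=1.9060, (cx,cy)=(1.0000,0.0000)
member 2 (1-2): L=2.9064, (cx,cy)=(0.2656,-0.9641)
member 3 (1-3): L=1.9410, (cx,cy)=(0.9985,0.0551)
member 4 (2-3): L=3.1340, (cx,cy)=(0.3721,0.9282)
member 5 (2-4): L=2.1940, (cx,cy)=(1.0000,0.0000)
member 6 (3-4): L=3.0853, (cx,cy)=(0.3332,-0.9429)
solve A·x = −loads:
  F[0-1] = +2078.6248 N (tension)
  F[0-2] = +2970.2894 N (tension)
  F[1-2] = -1924.6674 N (compression)
  F[1-3] = +1292.9975 N (tension)
  F[2-3] = +3364.3151 N (tension)
  F[2-4] = +1314.6628 N (tension)
  F[3-4] = -3945.6486 N (compression)
  Rx@0 = -3750.0900 N
  Ry@0 = -1926.8088 N
  Ry@4 = +3720.1888 N

2970.289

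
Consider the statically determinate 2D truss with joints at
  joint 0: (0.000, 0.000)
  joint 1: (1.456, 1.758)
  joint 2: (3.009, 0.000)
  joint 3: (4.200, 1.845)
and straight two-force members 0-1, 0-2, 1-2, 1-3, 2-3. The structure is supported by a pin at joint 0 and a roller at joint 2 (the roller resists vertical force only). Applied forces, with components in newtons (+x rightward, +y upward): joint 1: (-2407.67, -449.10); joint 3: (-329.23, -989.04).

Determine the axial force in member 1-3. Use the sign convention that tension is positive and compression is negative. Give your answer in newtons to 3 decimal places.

315.843

N=4 nodes, M=5 members, R=3 reactions → 2N=8, M+R=8
member 0 (0-1): L=2.2827, (cx,cy)=(0.6379,0.7702)
member 1 (0-2): L=3.0090, (cx,cy)=(1.0000,0.0000)
member 2 (1-2): L=2.3457, (cx,cy)=(0.6621,-0.7495)
member 3 (1-3): L=2.7454, (cx,cy)=(0.9995,0.0317)
member 4 (2-3): L=2.1960, (cx,cy)=(0.5423,0.8402)
solve A·x = −loads:
  F[0-1] = -1881.2528 N (compression)
  F[0-2] = -1536.9343 N (compression)
  F[1-2] = +1347.3426 N (tension)
  F[1-3] = +315.8432 N (tension)
  F[2-3] = -1189.1230 N (compression)
  Rx@0 = +2736.9000 N
  Ry@0 = +1448.8597 N
  Ry@2 = -10.7197 N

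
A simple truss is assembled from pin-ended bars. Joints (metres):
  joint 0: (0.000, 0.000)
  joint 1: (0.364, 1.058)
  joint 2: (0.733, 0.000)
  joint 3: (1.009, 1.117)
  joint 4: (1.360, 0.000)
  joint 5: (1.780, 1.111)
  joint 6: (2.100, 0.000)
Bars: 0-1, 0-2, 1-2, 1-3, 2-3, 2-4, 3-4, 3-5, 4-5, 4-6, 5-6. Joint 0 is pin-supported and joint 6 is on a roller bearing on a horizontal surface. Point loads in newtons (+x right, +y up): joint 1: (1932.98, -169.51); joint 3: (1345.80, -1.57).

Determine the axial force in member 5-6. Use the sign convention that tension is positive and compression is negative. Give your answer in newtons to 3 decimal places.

N=7 nodes, M=11 members, R=3 reactions → 2N=14, M+R=14
member 0 (0-1): L=1.1189, (cx,cy)=(0.3253,0.9456)
member 1 (0-2): L=0.7330, (cx,cy)=(1.0000,0.0000)
member 2 (1-2): L=1.1205, (cx,cy)=(0.3293,-0.9442)
member 3 (1-3): L=0.6477, (cx,cy)=(0.9958,0.0911)
member 4 (2-3): L=1.1506, (cx,cy)=(0.2399,0.9708)
member 5 (2-4): L=0.6270, (cx,cy)=(1.0000,0.0000)
member 6 (3-4): L=1.1709, (cx,cy)=(0.2998,-0.9540)
member 7 (3-5): L=0.7710, (cx,cy)=(1.0000,-0.0078)
member 8 (4-5): L=1.1877, (cx,cy)=(0.3536,0.9354)
member 9 (4-6): L=0.7400, (cx,cy)=(1.0000,0.0000)
member 10 (5-6): L=1.1562, (cx,cy)=(0.2768,-0.9609)
solve A·x = −loads:
  F[0-1] = +1637.8449 N (tension)
  F[0-2] = +2745.9407 N (tension)
  F[1-2] = -1894.9507 N (compression)
  F[1-3] = -779.3420 N (compression)
  F[2-3] = +1843.0605 N (tension)
  F[2-4] = +1679.7955 N (tension)
  F[3-4] = -1793.4225 N (compression)
  F[3-5] = -1142.1939 N (compression)
  F[4-5] = +1829.1149 N (tension)
  F[4-6] = +495.3598 N (tension)
  F[5-6] = -1789.7450 N (compression)
  Rx@0 = -3278.7800 N
  Ry@0 = -1548.7472 N
  Ry@6 = +1719.8272 N

-1789.745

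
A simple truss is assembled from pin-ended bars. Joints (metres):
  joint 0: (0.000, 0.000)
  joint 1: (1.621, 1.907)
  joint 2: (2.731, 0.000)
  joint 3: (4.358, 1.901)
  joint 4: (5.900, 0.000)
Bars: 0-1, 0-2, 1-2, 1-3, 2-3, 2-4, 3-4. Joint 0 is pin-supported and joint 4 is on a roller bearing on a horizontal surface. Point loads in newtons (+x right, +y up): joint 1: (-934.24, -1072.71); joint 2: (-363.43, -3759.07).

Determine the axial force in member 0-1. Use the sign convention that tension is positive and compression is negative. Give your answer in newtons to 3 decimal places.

N=5 nodes, M=7 members, R=3 reactions → 2N=10, M+R=10
member 0 (0-1): L=2.5029, (cx,cy)=(0.6477,0.7619)
member 1 (0-2): L=2.7310, (cx,cy)=(1.0000,0.0000)
member 2 (1-2): L=2.2065, (cx,cy)=(0.5031,-0.8643)
member 3 (1-3): L=2.7370, (cx,cy)=(1.0000,-0.0022)
member 4 (2-3): L=2.5022, (cx,cy)=(0.6502,0.7597)
member 5 (2-4): L=3.1690, (cx,cy)=(1.0000,0.0000)
member 6 (3-4): L=2.4478, (cx,cy)=(0.6300,-0.7766)
solve A·x = −loads:
  F[0-1] = -4067.3311 N (compression)
  F[0-2] = +1336.5778 N (tension)
  F[1-2] = +2351.8861 N (tension)
  F[1-3] = -2883.1395 N (compression)
  F[2-3] = +2272.4213 N (tension)
  F[2-4] = +1405.5323 N (tension)
  F[3-4] = -2231.1388 N (compression)
  Rx@0 = +1297.6700 N
  Ry@0 = +3099.0194 N
  Ry@4 = +1732.7606 N

-4067.331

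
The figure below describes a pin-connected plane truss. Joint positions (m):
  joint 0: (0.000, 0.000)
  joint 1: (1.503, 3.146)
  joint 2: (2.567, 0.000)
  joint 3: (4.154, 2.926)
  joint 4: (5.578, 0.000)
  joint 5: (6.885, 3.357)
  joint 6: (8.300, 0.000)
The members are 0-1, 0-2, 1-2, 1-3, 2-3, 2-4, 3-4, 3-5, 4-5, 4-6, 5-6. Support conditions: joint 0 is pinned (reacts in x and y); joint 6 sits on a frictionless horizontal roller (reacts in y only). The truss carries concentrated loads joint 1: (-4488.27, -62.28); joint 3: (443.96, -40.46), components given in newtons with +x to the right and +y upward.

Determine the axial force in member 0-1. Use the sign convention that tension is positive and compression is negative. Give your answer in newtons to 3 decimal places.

N=7 nodes, M=11 members, R=3 reactions → 2N=14, M+R=14
member 0 (0-1): L=3.4866, (cx,cy)=(0.4311,0.9023)
member 1 (0-2): L=2.5670, (cx,cy)=(1.0000,0.0000)
member 2 (1-2): L=3.3211, (cx,cy)=(0.3204,-0.9473)
member 3 (1-3): L=2.6601, (cx,cy)=(0.9966,-0.0827)
member 4 (2-3): L=3.3287, (cx,cy)=(0.4768,0.8790)
member 5 (2-4): L=3.0110, (cx,cy)=(1.0000,0.0000)
member 6 (3-4): L=3.2541, (cx,cy)=(0.4376,-0.8992)
member 7 (3-5): L=2.7648, (cx,cy)=(0.9878,0.1559)
member 8 (4-5): L=3.6025, (cx,cy)=(0.3628,0.9319)
member 9 (4-6): L=2.7220, (cx,cy)=(1.0000,0.0000)
member 10 (5-6): L=3.6430, (cx,cy)=(0.3884,-0.9215)
solve A·x = −loads:
  F[0-1] = -1790.8625 N (compression)
  F[0-2] = -3272.3051 N (compression)
  F[1-2] = +1352.4862 N (tension)
  F[1-3] = +3294.2408 N (tension)
  F[2-3] = -1457.5109 N (compression)
  F[2-4] = -2144.1024 N (compression)
  F[3-4] = +1912.3097 N (tension)
  F[3-5] = +1323.4553 N (tension)
  F[4-5] = -1845.2168 N (compression)
  F[4-6] = -637.8164 N (compression)
  F[5-6] = +1642.1093 N (tension)
  Rx@0 = +4044.3100 N
  Ry@0 = +1615.9199 N
  Ry@6 = -1513.1799 N

-1790.863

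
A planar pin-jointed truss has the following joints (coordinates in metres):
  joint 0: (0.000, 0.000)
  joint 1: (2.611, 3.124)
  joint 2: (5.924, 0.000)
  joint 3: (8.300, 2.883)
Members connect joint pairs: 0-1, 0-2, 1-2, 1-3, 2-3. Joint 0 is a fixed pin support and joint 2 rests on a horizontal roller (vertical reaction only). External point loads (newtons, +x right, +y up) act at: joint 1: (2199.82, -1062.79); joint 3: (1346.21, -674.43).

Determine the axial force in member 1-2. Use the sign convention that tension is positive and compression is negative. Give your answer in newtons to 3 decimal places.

-3836.460

N=4 nodes, M=5 members, R=3 reactions → 2N=8, M+R=8
member 0 (0-1): L=4.0714, (cx,cy)=(0.6413,0.7673)
member 1 (0-2): L=5.9240, (cx,cy)=(1.0000,0.0000)
member 2 (1-2): L=4.5536, (cx,cy)=(0.7276,-0.6860)
member 3 (1-3): L=5.6941, (cx,cy)=(0.9991,-0.0423)
member 4 (2-3): L=3.7359, (cx,cy)=(0.6360,0.7717)
solve A·x = −loads:
  F[0-1] = +1943.6535 N (tension)
  F[0-2] = +2299.5747 N (tension)
  F[1-2] = -3836.4600 N (compression)
  F[1-3] = +1839.5192 N (tension)
  F[2-3] = -773.0653 N (compression)
  Rx@0 = -3546.0300 N
  Ry@0 = -1491.3544 N
  Ry@2 = +3228.5744 N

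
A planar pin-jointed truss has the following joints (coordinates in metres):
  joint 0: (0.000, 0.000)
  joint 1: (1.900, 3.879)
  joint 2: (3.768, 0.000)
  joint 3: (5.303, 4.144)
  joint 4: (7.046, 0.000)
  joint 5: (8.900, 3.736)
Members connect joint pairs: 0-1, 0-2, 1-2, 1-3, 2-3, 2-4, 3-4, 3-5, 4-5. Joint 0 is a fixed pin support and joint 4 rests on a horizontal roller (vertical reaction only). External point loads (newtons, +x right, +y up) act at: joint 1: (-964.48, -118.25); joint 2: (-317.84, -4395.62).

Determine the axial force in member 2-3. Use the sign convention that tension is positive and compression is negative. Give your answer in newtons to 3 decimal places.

2099.752

N=6 nodes, M=9 members, R=3 reactions → 2N=12, M+R=12
member 0 (0-1): L=4.3193, (cx,cy)=(0.4399,0.8981)
member 1 (0-2): L=3.7680, (cx,cy)=(1.0000,0.0000)
member 2 (1-2): L=4.3054, (cx,cy)=(0.4339,-0.9010)
member 3 (1-3): L=3.4133, (cx,cy)=(0.9970,0.0776)
member 4 (2-3): L=4.4192, (cx,cy)=(0.3474,0.9377)
member 5 (2-4): L=3.2780, (cx,cy)=(1.0000,0.0000)
member 6 (3-4): L=4.4956, (cx,cy)=(0.3877,-0.9218)
member 7 (3-5): L=3.6201, (cx,cy)=(0.9936,-0.1127)
member 8 (4-5): L=4.1707, (cx,cy)=(0.4445,0.8958)
solve A·x = −loads:
  F[0-1] = -2964.5184 N (compression)
  F[0-2] = +21.7203 N (tension)
  F[1-2] = +2693.3252 N (tension)
  F[1-3] = -1512.7020 N (compression)
  F[2-3] = +2099.7518 N (tension)
  F[2-4] = +778.7848 N (tension)
  F[3-4] = -2008.6843 N (compression)
  F[3-5] = -0.0000 N (compression)
  F[4-5] = +0.0000 N (tension)
  Rx@0 = +1282.3200 N
  Ry@0 = +2662.3013 N
  Ry@4 = +1851.5687 N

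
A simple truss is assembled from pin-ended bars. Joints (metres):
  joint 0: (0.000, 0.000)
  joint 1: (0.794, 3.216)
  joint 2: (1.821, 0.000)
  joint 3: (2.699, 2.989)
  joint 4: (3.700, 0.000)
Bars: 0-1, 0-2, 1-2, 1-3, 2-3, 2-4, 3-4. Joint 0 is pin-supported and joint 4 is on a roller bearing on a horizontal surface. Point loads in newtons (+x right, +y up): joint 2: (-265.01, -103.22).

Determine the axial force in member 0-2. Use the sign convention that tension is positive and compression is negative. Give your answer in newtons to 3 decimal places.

N=5 nodes, M=7 members, R=3 reactions → 2N=10, M+R=10
member 0 (0-1): L=3.3126, (cx,cy)=(0.2397,0.9708)
member 1 (0-2): L=1.8210, (cx,cy)=(1.0000,0.0000)
member 2 (1-2): L=3.3760, (cx,cy)=(0.3042,-0.9526)
member 3 (1-3): L=1.9185, (cx,cy)=(0.9930,-0.1183)
member 4 (2-3): L=3.1153, (cx,cy)=(0.2818,0.9595)
member 5 (2-4): L=1.8790, (cx,cy)=(1.0000,0.0000)
member 6 (3-4): L=3.1522, (cx,cy)=(0.3176,-0.9482)
solve A·x = −loads:
  F[0-1] = -53.9930 N (compression)
  F[0-2] = -252.0682 N (compression)
  F[1-2] = +58.8866 N (tension)
  F[1-3] = -31.0737 N (compression)
  F[2-3] = +49.1152 N (tension)
  F[2-4] = +17.0130 N (tension)
  F[3-4] = -53.5741 N (compression)
  Rx@0 = +265.0100 N
  Ry@0 = +52.4190 N
  Ry@4 = +50.8010 N

-252.068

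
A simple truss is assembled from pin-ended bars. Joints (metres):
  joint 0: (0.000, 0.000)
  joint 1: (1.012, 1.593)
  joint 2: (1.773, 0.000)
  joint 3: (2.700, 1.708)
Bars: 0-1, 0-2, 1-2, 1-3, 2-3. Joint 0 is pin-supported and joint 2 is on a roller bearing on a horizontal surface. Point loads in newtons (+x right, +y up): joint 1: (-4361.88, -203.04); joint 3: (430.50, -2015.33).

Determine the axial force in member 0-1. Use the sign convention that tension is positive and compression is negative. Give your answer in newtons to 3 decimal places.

N=4 nodes, M=5 members, R=3 reactions → 2N=8, M+R=8
member 0 (0-1): L=1.8873, (cx,cy)=(0.5362,0.8441)
member 1 (0-2): L=1.7730, (cx,cy)=(1.0000,0.0000)
member 2 (1-2): L=1.7654, (cx,cy)=(0.4311,-0.9023)
member 3 (1-3): L=1.6919, (cx,cy)=(0.9977,0.0680)
member 4 (2-3): L=1.9433, (cx,cy)=(0.4770,0.8789)
solve A·x = −loads:
  F[0-1] = -3006.5780 N (compression)
  F[0-2] = -2319.1810 N (compression)
  F[1-2] = +2706.9760 N (tension)
  F[1-3] = +1586.4956 N (tension)
  F[2-3] = -2415.7162 N (compression)
  Rx@0 = +3931.3800 N
  Ry@0 = +2537.7797 N
  Ry@2 = -319.4097 N

-3006.578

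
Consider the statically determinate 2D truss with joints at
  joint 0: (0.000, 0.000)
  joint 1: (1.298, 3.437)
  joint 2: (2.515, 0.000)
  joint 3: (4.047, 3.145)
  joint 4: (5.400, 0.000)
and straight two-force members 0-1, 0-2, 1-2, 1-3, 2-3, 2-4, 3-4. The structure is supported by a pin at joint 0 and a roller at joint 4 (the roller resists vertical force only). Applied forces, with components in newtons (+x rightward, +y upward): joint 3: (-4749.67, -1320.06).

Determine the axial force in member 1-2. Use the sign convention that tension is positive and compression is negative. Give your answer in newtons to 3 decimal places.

3550.749

N=5 nodes, M=7 members, R=3 reactions → 2N=10, M+R=10
member 0 (0-1): L=3.6739, (cx,cy)=(0.3533,0.9355)
member 1 (0-2): L=2.5150, (cx,cy)=(1.0000,0.0000)
member 2 (1-2): L=3.6461, (cx,cy)=(0.3338,-0.9427)
member 3 (1-3): L=2.7645, (cx,cy)=(0.9944,-0.1056)
member 4 (2-3): L=3.4983, (cx,cy)=(0.4379,0.8990)
member 5 (2-4): L=2.8850, (cx,cy)=(1.0000,0.0000)
member 6 (3-4): L=3.4237, (cx,cy)=(0.3952,-0.9186)
solve A·x = −loads:
  F[0-1] = -3310.4842 N (compression)
  F[0-2] = -3580.0759 N (compression)
  F[1-2] = +3550.7491 N (tension)
  F[1-3] = -2368.0140 N (compression)
  F[2-3] = -3723.1127 N (compression)
  F[2-4] = -764.4477 N (compression)
  F[3-4] = +1934.3902 N (tension)
  Rx@0 = +4749.6700 N
  Ry@0 = +3096.9914 N
  Ry@4 = -1776.9314 N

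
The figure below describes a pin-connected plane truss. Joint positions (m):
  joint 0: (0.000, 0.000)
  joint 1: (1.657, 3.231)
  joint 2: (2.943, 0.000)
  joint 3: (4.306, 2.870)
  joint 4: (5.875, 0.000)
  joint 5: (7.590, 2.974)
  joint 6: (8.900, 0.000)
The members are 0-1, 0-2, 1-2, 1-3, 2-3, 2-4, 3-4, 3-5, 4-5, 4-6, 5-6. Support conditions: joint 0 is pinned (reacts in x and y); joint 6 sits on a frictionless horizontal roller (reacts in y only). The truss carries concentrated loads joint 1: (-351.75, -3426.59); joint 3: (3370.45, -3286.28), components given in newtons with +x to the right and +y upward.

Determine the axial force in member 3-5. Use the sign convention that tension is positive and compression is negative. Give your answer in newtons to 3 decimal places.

-3303.722

N=7 nodes, M=11 members, R=3 reactions → 2N=14, M+R=14
member 0 (0-1): L=3.6311, (cx,cy)=(0.4563,0.8898)
member 1 (0-2): L=2.9430, (cx,cy)=(1.0000,0.0000)
member 2 (1-2): L=3.4775, (cx,cy)=(0.3698,-0.9291)
member 3 (1-3): L=2.6735, (cx,cy)=(0.9908,-0.1350)
member 4 (2-3): L=3.1772, (cx,cy)=(0.4290,0.9033)
member 5 (2-4): L=2.9320, (cx,cy)=(1.0000,0.0000)
member 6 (3-4): L=3.2709, (cx,cy)=(0.4797,-0.8774)
member 7 (3-5): L=3.2856, (cx,cy)=(0.9995,0.0317)
member 8 (4-5): L=3.4331, (cx,cy)=(0.4996,0.8663)
member 9 (4-6): L=3.0250, (cx,cy)=(1.0000,0.0000)
member 10 (5-6): L=3.2497, (cx,cy)=(0.4031,-0.9152)
solve A·x = −loads:
  F[0-1] = -3962.3804 N (compression)
  F[0-2] = +4826.8666 N (tension)
  F[1-2] = +338.7320 N (tension)
  F[1-3] = -1596.3005 N (compression)
  F[2-3] = -348.4074 N (compression)
  F[2-4] = +5101.5951 N (tension)
  F[3-4] = -3751.4620 N (compression)
  F[3-5] = -3303.7218 N (compression)
  F[4-5] = +3799.7775 N (tension)
  F[4-6] = +1403.8711 N (tension)
  F[5-6] = -3482.6020 N (compression)
  Rx@0 = -3018.7000 N
  Ry@0 = +3525.7612 N
  Ry@6 = +3187.1088 N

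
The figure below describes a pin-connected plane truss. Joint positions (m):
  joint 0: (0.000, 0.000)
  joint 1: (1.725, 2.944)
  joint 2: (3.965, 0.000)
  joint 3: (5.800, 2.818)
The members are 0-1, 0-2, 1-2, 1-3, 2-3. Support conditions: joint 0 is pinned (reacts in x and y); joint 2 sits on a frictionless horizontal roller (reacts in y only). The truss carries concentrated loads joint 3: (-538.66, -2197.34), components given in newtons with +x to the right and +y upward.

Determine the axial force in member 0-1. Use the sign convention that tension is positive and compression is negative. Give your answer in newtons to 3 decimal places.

N=4 nodes, M=5 members, R=3 reactions → 2N=8, M+R=8
member 0 (0-1): L=3.4121, (cx,cy)=(0.5055,0.8628)
member 1 (0-2): L=3.9650, (cx,cy)=(1.0000,0.0000)
member 2 (1-2): L=3.6993, (cx,cy)=(0.6055,-0.7958)
member 3 (1-3): L=4.0769, (cx,cy)=(0.9995,-0.0309)
member 4 (2-3): L=3.3628, (cx,cy)=(0.5457,0.8380)
solve A·x = −loads:
  F[0-1] = +734.9241 N (tension)
  F[0-2] = -910.1983 N (compression)
  F[1-2] = -830.7493 N (compression)
  F[1-3] = +874.9931 N (tension)
  F[2-3] = -2589.8700 N (compression)
  Rx@0 = +538.6600 N
  Ry@0 = -634.0921 N
  Ry@2 = +2831.4321 N

734.924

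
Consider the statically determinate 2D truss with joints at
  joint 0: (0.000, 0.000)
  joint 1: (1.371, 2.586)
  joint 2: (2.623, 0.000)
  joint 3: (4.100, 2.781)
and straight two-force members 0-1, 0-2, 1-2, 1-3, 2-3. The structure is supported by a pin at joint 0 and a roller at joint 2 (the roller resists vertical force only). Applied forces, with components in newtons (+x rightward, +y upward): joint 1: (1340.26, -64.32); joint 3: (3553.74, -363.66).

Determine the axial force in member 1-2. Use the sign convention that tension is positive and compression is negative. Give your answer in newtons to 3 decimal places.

N=4 nodes, M=5 members, R=3 reactions → 2N=8, M+R=8
member 0 (0-1): L=2.9270, (cx,cy)=(0.4684,0.8835)
member 1 (0-2): L=2.6230, (cx,cy)=(1.0000,0.0000)
member 2 (1-2): L=2.8731, (cx,cy)=(0.4358,-0.9001)
member 3 (1-3): L=2.7360, (cx,cy)=(0.9975,0.0713)
member 4 (2-3): L=3.1489, (cx,cy)=(0.4691,0.8832)
solve A·x = −loads:
  F[0-1] = +5957.1620 N (tension)
  F[0-2] = +2103.6316 N (tension)
  F[1-2] = -5609.8994 N (compression)
  F[1-3] = +3904.6141 N (tension)
  F[2-3] = -726.8751 N (compression)
  Rx@0 = -4894.0000 N
  Ry@0 = -5263.2331 N
  Ry@2 = +5691.2131 N

-5609.899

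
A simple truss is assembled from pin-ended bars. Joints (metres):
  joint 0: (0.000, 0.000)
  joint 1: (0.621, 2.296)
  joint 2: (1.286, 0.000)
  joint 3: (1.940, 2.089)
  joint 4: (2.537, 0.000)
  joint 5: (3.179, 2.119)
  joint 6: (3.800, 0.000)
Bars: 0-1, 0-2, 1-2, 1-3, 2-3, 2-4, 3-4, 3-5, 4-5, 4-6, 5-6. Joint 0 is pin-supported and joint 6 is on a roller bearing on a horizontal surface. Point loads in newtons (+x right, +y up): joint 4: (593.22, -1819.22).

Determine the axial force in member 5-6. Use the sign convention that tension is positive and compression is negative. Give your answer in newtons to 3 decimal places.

N=7 nodes, M=11 members, R=3 reactions → 2N=14, M+R=14
member 0 (0-1): L=2.3785, (cx,cy)=(0.2611,0.9653)
member 1 (0-2): L=1.2860, (cx,cy)=(1.0000,0.0000)
member 2 (1-2): L=2.3904, (cx,cy)=(0.2782,-0.9605)
member 3 (1-3): L=1.3351, (cx,cy)=(0.9879,-0.1550)
member 4 (2-3): L=2.1890, (cx,cy)=(0.2988,0.9543)
member 5 (2-4): L=1.2510, (cx,cy)=(1.0000,0.0000)
member 6 (3-4): L=2.1726, (cx,cy)=(0.2748,-0.9615)
member 7 (3-5): L=1.2394, (cx,cy)=(0.9997,0.0242)
member 8 (4-5): L=2.2141, (cx,cy)=(0.2900,0.9570)
member 9 (4-6): L=1.2630, (cx,cy)=(1.0000,0.0000)
member 10 (5-6): L=2.2081, (cx,cy)=(0.2812,-0.9596)
solve A·x = −loads:
  F[0-1] = -626.3774 N (compression)
  F[0-2] = +756.7603 N (tension)
  F[1-2] = +687.4710 N (tension)
  F[1-3] = -359.1375 N (compression)
  F[2-3] = -691.9356 N (compression)
  F[2-4] = +1154.7439 N (tension)
  F[3-4] = +610.4932 N (tension)
  F[3-5] = -729.4902 N (compression)
  F[4-5] = +1287.5400 N (tension)
  F[4-6] = +355.9449 N (tension)
  F[5-6] = -1265.6516 N (compression)
  Rx@0 = -593.2200 N
  Ry@0 = +604.6513 N
  Ry@6 = +1214.5687 N

-1265.652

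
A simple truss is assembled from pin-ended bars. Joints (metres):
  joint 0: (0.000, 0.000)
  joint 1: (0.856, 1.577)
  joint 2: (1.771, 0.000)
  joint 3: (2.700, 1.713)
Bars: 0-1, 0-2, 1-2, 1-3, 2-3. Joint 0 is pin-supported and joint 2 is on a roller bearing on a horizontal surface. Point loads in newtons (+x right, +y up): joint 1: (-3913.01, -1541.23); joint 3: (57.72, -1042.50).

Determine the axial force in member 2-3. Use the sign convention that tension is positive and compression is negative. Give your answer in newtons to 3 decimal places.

-1240.395

N=4 nodes, M=5 members, R=3 reactions → 2N=8, M+R=8
member 0 (0-1): L=1.7943, (cx,cy)=(0.4771,0.8789)
member 1 (0-2): L=1.7710, (cx,cy)=(1.0000,0.0000)
member 2 (1-2): L=1.8232, (cx,cy)=(0.5019,-0.8650)
member 3 (1-3): L=1.8490, (cx,cy)=(0.9973,0.0736)
member 4 (2-3): L=1.9487, (cx,cy)=(0.4767,0.8791)
solve A·x = −loads:
  F[0-1] = -4184.8690 N (compression)
  F[0-2] = -1858.8775 N (compression)
  F[1-2] = +2525.7056 N (tension)
  F[1-3] = +650.8157 N (tension)
  F[2-3] = -1240.3951 N (compression)
  Rx@0 = +3855.2900 N
  Ry@0 = +3677.9703 N
  Ry@2 = -1094.2403 N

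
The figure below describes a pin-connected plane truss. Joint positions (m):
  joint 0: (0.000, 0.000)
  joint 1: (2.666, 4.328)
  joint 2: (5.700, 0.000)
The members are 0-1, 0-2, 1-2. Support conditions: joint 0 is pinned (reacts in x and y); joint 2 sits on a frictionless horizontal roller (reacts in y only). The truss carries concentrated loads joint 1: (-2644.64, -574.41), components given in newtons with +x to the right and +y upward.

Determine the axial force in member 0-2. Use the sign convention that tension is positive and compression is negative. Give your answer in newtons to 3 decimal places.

-1219.354

N=3 nodes, M=3 members, R=3 reactions → 2N=6, M+R=6
member 0 (0-1): L=5.0832, (cx,cy)=(0.5245,0.8514)
member 1 (0-2): L=5.7000, (cx,cy)=(1.0000,0.0000)
member 2 (1-2): L=5.2855, (cx,cy)=(0.5740,-0.8188)
solve A·x = −loads:
  F[0-1] = -2717.5713 N (compression)
  F[0-2] = -1219.3539 N (compression)
  F[1-2] = +2124.2325 N (tension)
  Rx@0 = +2644.6400 N
  Ry@0 = +2313.8179 N
  Ry@2 = -1739.4079 N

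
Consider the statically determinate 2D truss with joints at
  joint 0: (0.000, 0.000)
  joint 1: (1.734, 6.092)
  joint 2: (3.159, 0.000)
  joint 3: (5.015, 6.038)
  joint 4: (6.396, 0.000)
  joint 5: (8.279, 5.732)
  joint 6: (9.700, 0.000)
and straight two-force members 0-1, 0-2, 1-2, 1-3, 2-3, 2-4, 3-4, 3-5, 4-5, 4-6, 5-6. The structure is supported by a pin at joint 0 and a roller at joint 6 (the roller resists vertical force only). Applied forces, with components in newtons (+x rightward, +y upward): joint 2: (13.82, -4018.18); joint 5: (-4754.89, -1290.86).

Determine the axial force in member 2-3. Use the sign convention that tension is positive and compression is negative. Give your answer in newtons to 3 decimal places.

N=7 nodes, M=11 members, R=3 reactions → 2N=14, M+R=14
member 0 (0-1): L=6.3340, (cx,cy)=(0.2738,0.9618)
member 1 (0-2): L=3.1590, (cx,cy)=(1.0000,0.0000)
member 2 (1-2): L=6.2564, (cx,cy)=(0.2278,-0.9737)
member 3 (1-3): L=3.2814, (cx,cy)=(0.9999,-0.0165)
member 4 (2-3): L=6.3168, (cx,cy)=(0.2938,0.9559)
member 5 (2-4): L=3.2370, (cx,cy)=(1.0000,0.0000)
member 6 (3-4): L=6.1939, (cx,cy)=(0.2230,-0.9748)
member 7 (3-5): L=3.2783, (cx,cy)=(0.9956,-0.0933)
member 8 (4-5): L=6.0334, (cx,cy)=(0.3121,0.9501)
member 9 (4-6): L=3.3040, (cx,cy)=(1.0000,0.0000)
member 10 (5-6): L=5.9055, (cx,cy)=(0.2406,-0.9706)
solve A·x = −loads:
  F[0-1] = -5935.2202 N (compression)
  F[0-2] = -3116.2334 N (compression)
  F[1-2] = +5912.7988 N (tension)
  F[1-3] = -2971.9687 N (compression)
  F[2-3] = -1819.5188 N (compression)
  F[2-4] = -1248.7148 N (compression)
  F[3-4] = +2116.5231 N (tension)
  F[3-5] = -3995.5202 N (compression)
  F[4-5] = -2171.7223 N (compression)
  F[4-6] = -99.0238 N (compression)
  F[5-6] = +411.5314 N (tension)
  Rx@0 = +4741.0700 N
  Ry@0 = +5708.4801 N
  Ry@6 = -399.4401 N

-1819.519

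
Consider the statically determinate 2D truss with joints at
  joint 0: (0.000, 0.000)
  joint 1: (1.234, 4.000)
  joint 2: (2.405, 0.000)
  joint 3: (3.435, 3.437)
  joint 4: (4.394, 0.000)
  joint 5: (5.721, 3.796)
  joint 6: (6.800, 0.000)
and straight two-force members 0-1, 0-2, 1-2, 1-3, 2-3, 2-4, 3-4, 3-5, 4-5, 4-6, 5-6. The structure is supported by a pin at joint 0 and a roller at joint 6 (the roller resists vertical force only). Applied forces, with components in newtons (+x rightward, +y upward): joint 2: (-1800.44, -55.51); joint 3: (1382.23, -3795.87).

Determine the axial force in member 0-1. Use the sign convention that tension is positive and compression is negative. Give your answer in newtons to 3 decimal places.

-1272.172

N=7 nodes, M=11 members, R=3 reactions → 2N=14, M+R=14
member 0 (0-1): L=4.1860, (cx,cy)=(0.2948,0.9556)
member 1 (0-2): L=2.4050, (cx,cy)=(1.0000,0.0000)
member 2 (1-2): L=4.1679, (cx,cy)=(0.2810,-0.9597)
member 3 (1-3): L=2.2719, (cx,cy)=(0.9688,-0.2478)
member 4 (2-3): L=3.5880, (cx,cy)=(0.2871,0.9579)
member 5 (2-4): L=1.9890, (cx,cy)=(1.0000,0.0000)
member 6 (3-4): L=3.5683, (cx,cy)=(0.2688,-0.9632)
member 7 (3-5): L=2.3140, (cx,cy)=(0.9879,0.1551)
member 8 (4-5): L=4.0213, (cx,cy)=(0.3300,0.9440)
member 9 (4-6): L=2.4060, (cx,cy)=(1.0000,0.0000)
member 10 (5-6): L=3.9464, (cx,cy)=(0.2734,-0.9619)
solve A·x = −loads:
  F[0-1] = -1272.1719 N (compression)
  F[0-2] = -43.1854 N (compression)
  F[1-2] = +1477.2350 N (tension)
  F[1-3] = -815.5031 N (compression)
  F[2-3] = -1422.0763 N (compression)
  F[2-4] = +2580.5263 N (tension)
  F[3-4] = -3024.6178 N (compression)
  F[3-5] = -1789.3046 N (compression)
  F[4-5] = +3086.2191 N (tension)
  F[4-6] = +749.2004 N (tension)
  F[5-6] = -2740.1519 N (compression)
  Rx@0 = +418.2100 N
  Ry@0 = +1215.6389 N
  Ry@6 = +2635.7411 N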